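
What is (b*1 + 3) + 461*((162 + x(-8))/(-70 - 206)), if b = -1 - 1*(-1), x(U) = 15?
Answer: -26923/92 ≈ -292.64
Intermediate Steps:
b = 0 (b = -1 + 1 = 0)
(b*1 + 3) + 461*((162 + x(-8))/(-70 - 206)) = (0*1 + 3) + 461*((162 + 15)/(-70 - 206)) = (0 + 3) + 461*(177/(-276)) = 3 + 461*(177*(-1/276)) = 3 + 461*(-59/92) = 3 - 27199/92 = -26923/92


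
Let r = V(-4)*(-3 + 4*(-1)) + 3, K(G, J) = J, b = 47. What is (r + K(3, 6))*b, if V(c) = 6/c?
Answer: 1833/2 ≈ 916.50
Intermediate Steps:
r = 27/2 (r = (6/(-4))*(-3 + 4*(-1)) + 3 = (6*(-¼))*(-3 - 4) + 3 = -3/2*(-7) + 3 = 21/2 + 3 = 27/2 ≈ 13.500)
(r + K(3, 6))*b = (27/2 + 6)*47 = (39/2)*47 = 1833/2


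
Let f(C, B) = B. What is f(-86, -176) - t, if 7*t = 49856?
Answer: -51088/7 ≈ -7298.3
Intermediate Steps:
t = 49856/7 (t = (⅐)*49856 = 49856/7 ≈ 7122.3)
f(-86, -176) - t = -176 - 1*49856/7 = -176 - 49856/7 = -51088/7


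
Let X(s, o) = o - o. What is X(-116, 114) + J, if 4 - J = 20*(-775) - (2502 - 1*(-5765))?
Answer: 23771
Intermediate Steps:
X(s, o) = 0
J = 23771 (J = 4 - (20*(-775) - (2502 - 1*(-5765))) = 4 - (-15500 - (2502 + 5765)) = 4 - (-15500 - 1*8267) = 4 - (-15500 - 8267) = 4 - 1*(-23767) = 4 + 23767 = 23771)
X(-116, 114) + J = 0 + 23771 = 23771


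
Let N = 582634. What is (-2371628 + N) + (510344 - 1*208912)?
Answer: -1487562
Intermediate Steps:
(-2371628 + N) + (510344 - 1*208912) = (-2371628 + 582634) + (510344 - 1*208912) = -1788994 + (510344 - 208912) = -1788994 + 301432 = -1487562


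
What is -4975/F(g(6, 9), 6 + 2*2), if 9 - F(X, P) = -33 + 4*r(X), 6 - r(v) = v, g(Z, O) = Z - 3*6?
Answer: 995/6 ≈ 165.83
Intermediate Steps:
g(Z, O) = -18 + Z (g(Z, O) = Z - 18 = -18 + Z)
r(v) = 6 - v
F(X, P) = 18 + 4*X (F(X, P) = 9 - (-33 + 4*(6 - X)) = 9 - (-33 + (24 - 4*X)) = 9 - (-9 - 4*X) = 9 + (9 + 4*X) = 18 + 4*X)
-4975/F(g(6, 9), 6 + 2*2) = -4975/(18 + 4*(-18 + 6)) = -4975/(18 + 4*(-12)) = -4975/(18 - 48) = -4975/(-30) = -4975*(-1/30) = 995/6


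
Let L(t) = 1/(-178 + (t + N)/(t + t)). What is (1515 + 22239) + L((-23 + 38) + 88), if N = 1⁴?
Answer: 434270525/18282 ≈ 23754.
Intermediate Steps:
N = 1
L(t) = 1/(-178 + (1 + t)/(2*t)) (L(t) = 1/(-178 + (t + 1)/(t + t)) = 1/(-178 + (1 + t)/((2*t))) = 1/(-178 + (1 + t)*(1/(2*t))) = 1/(-178 + (1 + t)/(2*t)))
(1515 + 22239) + L((-23 + 38) + 88) = (1515 + 22239) - 2*((-23 + 38) + 88)/(-1 + 355*((-23 + 38) + 88)) = 23754 - 2*(15 + 88)/(-1 + 355*(15 + 88)) = 23754 - 2*103/(-1 + 355*103) = 23754 - 2*103/(-1 + 36565) = 23754 - 2*103/36564 = 23754 - 2*103*1/36564 = 23754 - 103/18282 = 434270525/18282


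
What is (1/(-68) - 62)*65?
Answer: -274105/68 ≈ -4031.0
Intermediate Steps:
(1/(-68) - 62)*65 = (-1/68 - 62)*65 = -4217/68*65 = -274105/68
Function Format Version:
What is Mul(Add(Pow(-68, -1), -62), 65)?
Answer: Rational(-274105, 68) ≈ -4031.0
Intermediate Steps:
Mul(Add(Pow(-68, -1), -62), 65) = Mul(Add(Rational(-1, 68), -62), 65) = Mul(Rational(-4217, 68), 65) = Rational(-274105, 68)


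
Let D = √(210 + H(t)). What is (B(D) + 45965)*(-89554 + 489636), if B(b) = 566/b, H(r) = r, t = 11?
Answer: 18389769130 + 226446412*√221/221 ≈ 1.8405e+10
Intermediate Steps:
D = √221 (D = √(210 + 11) = √221 ≈ 14.866)
(B(D) + 45965)*(-89554 + 489636) = (566/(√221) + 45965)*(-89554 + 489636) = (566*(√221/221) + 45965)*400082 = (566*√221/221 + 45965)*400082 = (45965 + 566*√221/221)*400082 = 18389769130 + 226446412*√221/221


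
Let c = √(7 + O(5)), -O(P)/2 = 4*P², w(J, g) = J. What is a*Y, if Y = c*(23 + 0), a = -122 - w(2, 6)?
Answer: -2852*I*√193 ≈ -39621.0*I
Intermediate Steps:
O(P) = -8*P²
c = I*√193 (c = √(7 - 8*5²) = √(7 - 8*25) = √(7 - 200) = √(-193) = I*√193 ≈ 13.892*I)
a = -124 (a = -122 - 1*2 = -122 - 2 = -124)
Y = 23*I*√193 (Y = (I*√193)*(23 + 0) = (I*√193)*23 = 23*I*√193 ≈ 319.53*I)
a*Y = -2852*I*√193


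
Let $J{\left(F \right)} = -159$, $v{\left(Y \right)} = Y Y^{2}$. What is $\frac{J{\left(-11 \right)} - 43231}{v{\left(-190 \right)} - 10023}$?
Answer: $\frac{43390}{6869023} \approx 0.0063168$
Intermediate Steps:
$v{\left(Y \right)} = Y^{3}$
$\frac{J{\left(-11 \right)} - 43231}{v{\left(-190 \right)} - 10023} = \frac{-159 - 43231}{\left(-190\right)^{3} - 10023} = - \frac{43390}{-6859000 - 10023} = - \frac{43390}{-6869023} = \left(-43390\right) \left(- \frac{1}{6869023}\right) = \frac{43390}{6869023}$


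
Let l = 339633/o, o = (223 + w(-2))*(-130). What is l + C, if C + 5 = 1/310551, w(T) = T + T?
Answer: -49893424721/2947128990 ≈ -16.930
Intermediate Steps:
w(T) = 2*T
o = -28470 (o = (223 + 2*(-2))*(-130) = (223 - 4)*(-130) = 219*(-130) = -28470)
C = -1552754/310551 (C = -5 + 1/310551 = -1552754/310551 ≈ -5.0000)
l = -113211/9490 (l = 339633/(-28470) = 339633*(-1/28470) = -113211/9490 ≈ -11.930)
l + C = -113211/9490 - 1552754/310551 = -49893424721/2947128990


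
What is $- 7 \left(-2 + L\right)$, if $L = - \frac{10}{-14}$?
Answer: $9$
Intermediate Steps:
$L = \frac{5}{7}$ ($L = \left(-10\right) \left(- \frac{1}{14}\right) = \frac{5}{7} \approx 0.71429$)
$- 7 \left(-2 + L\right) = - 7 \left(-2 + \frac{5}{7}\right) = \left(-7\right) \left(- \frac{9}{7}\right) = 9$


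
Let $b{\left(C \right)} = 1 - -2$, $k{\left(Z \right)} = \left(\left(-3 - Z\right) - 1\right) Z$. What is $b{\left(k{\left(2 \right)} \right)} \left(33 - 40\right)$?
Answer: $-21$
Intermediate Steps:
$k{\left(Z \right)} = Z \left(-4 - Z\right)$ ($k{\left(Z \right)} = \left(-4 - Z\right) Z = Z \left(-4 - Z\right)$)
$b{\left(C \right)} = 3$ ($b{\left(C \right)} = 1 + 2 = 3$)
$b{\left(k{\left(2 \right)} \right)} \left(33 - 40\right) = 3 \left(33 - 40\right) = 3 \left(-7\right) = -21$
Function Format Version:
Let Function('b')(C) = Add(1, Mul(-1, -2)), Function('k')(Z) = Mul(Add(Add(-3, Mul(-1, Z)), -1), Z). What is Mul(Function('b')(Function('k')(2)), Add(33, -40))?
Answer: -21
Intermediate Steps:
Function('k')(Z) = Mul(Z, Add(-4, Mul(-1, Z))) (Function('k')(Z) = Mul(Add(-4, Mul(-1, Z)), Z) = Mul(Z, Add(-4, Mul(-1, Z))))
Function('b')(C) = 3 (Function('b')(C) = Add(1, 2) = 3)
Mul(Function('b')(Function('k')(2)), Add(33, -40)) = Mul(3, Add(33, -40)) = Mul(3, -7) = -21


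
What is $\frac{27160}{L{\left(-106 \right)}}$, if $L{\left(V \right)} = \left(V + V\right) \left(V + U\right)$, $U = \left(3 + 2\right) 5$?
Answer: $\frac{6790}{4293} \approx 1.5816$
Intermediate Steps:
$U = 25$ ($U = 5 \cdot 5 = 25$)
$L{\left(V \right)} = 2 V \left(25 + V\right)$ ($L{\left(V \right)} = \left(V + V\right) \left(V + 25\right) = 2 V \left(25 + V\right)$)
$\frac{27160}{L{\left(-106 \right)}} = \frac{27160}{2 \left(-106\right) \left(25 - 106\right)} = \frac{27160}{2 \left(-106\right) \left(-81\right)} = \frac{27160}{17172} = 27160 \cdot \frac{1}{17172} = \frac{6790}{4293}$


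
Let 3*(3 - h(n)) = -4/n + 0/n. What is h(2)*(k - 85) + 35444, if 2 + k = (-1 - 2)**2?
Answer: 35158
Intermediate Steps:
h(n) = 3 + 4/(3*n) (h(n) = 3 - (-4/n + 0/n)/3 = 3 - (-4/n + 0)/3 = 3 - (-4)/(3*n) = 3 + 4/(3*n))
k = 7 (k = -2 + (-1 - 2)**2 = -2 + (-3)**2 = -2 + 9 = 7)
h(2)*(k - 85) + 35444 = (3 + (4/3)/2)*(7 - 85) + 35444 = (3 + (4/3)*(1/2))*(-78) + 35444 = (3 + 2/3)*(-78) + 35444 = (11/3)*(-78) + 35444 = -286 + 35444 = 35158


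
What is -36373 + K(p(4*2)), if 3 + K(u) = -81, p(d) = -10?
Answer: -36457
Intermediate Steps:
K(u) = -84 (K(u) = -3 - 81 = -84)
-36373 + K(p(4*2)) = -36373 - 84 = -36457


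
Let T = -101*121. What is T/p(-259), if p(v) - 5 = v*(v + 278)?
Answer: 12221/4916 ≈ 2.4860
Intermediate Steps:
T = -12221
p(v) = 5 + v*(278 + v) (p(v) = 5 + v*(v + 278) = 5 + v*(278 + v))
T/p(-259) = -12221/(5 + (-259)**2 + 278*(-259)) = -12221/(5 + 67081 - 72002) = -12221/(-4916) = -12221*(-1/4916) = 12221/4916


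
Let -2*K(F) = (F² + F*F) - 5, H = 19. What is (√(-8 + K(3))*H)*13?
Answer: 247*I*√58/2 ≈ 940.55*I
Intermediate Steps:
K(F) = 5/2 - F² (K(F) = -((F² + F*F) - 5)/2 = -((F² + F²) - 5)/2 = -(2*F² - 5)/2 = -(-5 + 2*F²)/2 = 5/2 - F²)
(√(-8 + K(3))*H)*13 = (√(-8 + (5/2 - 1*3²))*19)*13 = (√(-8 + (5/2 - 1*9))*19)*13 = (√(-8 + (5/2 - 9))*19)*13 = (√(-8 - 13/2)*19)*13 = (√(-29/2)*19)*13 = ((I*√58/2)*19)*13 = (19*I*√58/2)*13 = 247*I*√58/2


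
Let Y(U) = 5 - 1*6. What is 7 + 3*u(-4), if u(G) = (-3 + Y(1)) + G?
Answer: -17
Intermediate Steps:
Y(U) = -1 (Y(U) = 5 - 6 = -1)
u(G) = -4 + G (u(G) = (-3 - 1) + G = -4 + G)
7 + 3*u(-4) = 7 + 3*(-4 - 4) = 7 + 3*(-8) = 7 - 24 = -17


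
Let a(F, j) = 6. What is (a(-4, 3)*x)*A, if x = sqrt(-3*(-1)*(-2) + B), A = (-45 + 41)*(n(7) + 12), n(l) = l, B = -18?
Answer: -912*I*sqrt(6) ≈ -2233.9*I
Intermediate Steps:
A = -76 (A = (-45 + 41)*(7 + 12) = -4*19 = -76)
x = 2*I*sqrt(6) (x = sqrt(-3*(-1)*(-2) - 18) = sqrt(3*(-2) - 18) = sqrt(-6 - 18) = sqrt(-24) = 2*I*sqrt(6) ≈ 4.899*I)
(a(-4, 3)*x)*A = (6*(2*I*sqrt(6)))*(-76) = (12*I*sqrt(6))*(-76) = -912*I*sqrt(6)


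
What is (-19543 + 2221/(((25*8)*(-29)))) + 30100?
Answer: 61228379/5800 ≈ 10557.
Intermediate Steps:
(-19543 + 2221/(((25*8)*(-29)))) + 30100 = (-19543 + 2221/((200*(-29)))) + 30100 = (-19543 + 2221/(-5800)) + 30100 = (-19543 + 2221*(-1/5800)) + 30100 = (-19543 - 2221/5800) + 30100 = -113351621/5800 + 30100 = 61228379/5800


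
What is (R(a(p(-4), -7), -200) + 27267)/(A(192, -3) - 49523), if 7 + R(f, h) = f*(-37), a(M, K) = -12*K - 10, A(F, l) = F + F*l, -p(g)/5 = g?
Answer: -24522/49907 ≈ -0.49135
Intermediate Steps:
p(g) = -5*g
a(M, K) = -10 - 12*K
R(f, h) = -7 - 37*f (R(f, h) = -7 + f*(-37) = -7 - 37*f)
(R(a(p(-4), -7), -200) + 27267)/(A(192, -3) - 49523) = ((-7 - 37*(-10 - 12*(-7))) + 27267)/(192*(1 - 3) - 49523) = ((-7 - 37*(-10 + 84)) + 27267)/(192*(-2) - 49523) = ((-7 - 37*74) + 27267)/(-384 - 49523) = ((-7 - 2738) + 27267)/(-49907) = (-2745 + 27267)*(-1/49907) = 24522*(-1/49907) = -24522/49907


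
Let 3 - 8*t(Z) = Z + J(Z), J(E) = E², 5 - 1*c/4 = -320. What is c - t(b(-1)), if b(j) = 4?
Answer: 10417/8 ≈ 1302.1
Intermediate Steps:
c = 1300 (c = 20 - 4*(-320) = 20 + 1280 = 1300)
t(Z) = 3/8 - Z/8 - Z²/8 (t(Z) = 3/8 - (Z + Z²)/8 = 3/8 + (-Z/8 - Z²/8) = 3/8 - Z/8 - Z²/8)
c - t(b(-1)) = 1300 - (3/8 - ⅛*4 - ⅛*4²) = 1300 - (3/8 - ½ - ⅛*16) = 1300 - (3/8 - ½ - 2) = 1300 - 1*(-17/8) = 1300 + 17/8 = 10417/8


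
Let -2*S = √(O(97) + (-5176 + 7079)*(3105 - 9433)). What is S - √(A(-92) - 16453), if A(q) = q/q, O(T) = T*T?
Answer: I*(-6*√457 - 15*√53479/2) ≈ -1862.7*I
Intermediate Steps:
O(T) = T²
A(q) = 1
S = -15*I*√53479/2 (S = -√(97² + (-5176 + 7079)*(3105 - 9433))/2 = -√(9409 + 1903*(-6328))/2 = -√(9409 - 12042184)/2 = -15*I*√53479/2 ≈ -1734.4*I)
S - √(A(-92) - 16453) = -15*I*√53479/2 - √(1 - 16453) = -15*I*√53479/2 - √(-16452) = -15*I*√53479/2 - 6*I*√457 = -6*I*√457 - 15*I*√53479/2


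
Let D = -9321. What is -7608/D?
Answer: 2536/3107 ≈ 0.81622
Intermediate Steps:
-7608/D = -7608/(-9321) = -7608*(-1/9321) = 2536/3107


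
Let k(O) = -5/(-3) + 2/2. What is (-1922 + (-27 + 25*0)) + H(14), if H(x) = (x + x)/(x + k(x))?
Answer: -48683/25 ≈ -1947.3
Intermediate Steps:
k(O) = 8/3 (k(O) = -5*(-1/3) + 2*(1/2) = 5/3 + 1 = 8/3)
H(x) = 2*x/(8/3 + x) (H(x) = (x + x)/(x + 8/3) = (2*x)/(8/3 + x) = 2*x/(8/3 + x))
(-1922 + (-27 + 25*0)) + H(14) = (-1922 + (-27 + 25*0)) + 6*14/(8 + 3*14) = (-1922 + (-27 + 0)) + 6*14/(8 + 42) = (-1922 - 27) + 6*14/50 = -1949 + 6*14*(1/50) = -1949 + 42/25 = -48683/25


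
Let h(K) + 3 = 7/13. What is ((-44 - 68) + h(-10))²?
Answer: 2214144/169 ≈ 13101.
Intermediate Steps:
h(K) = -32/13 (h(K) = -3 + 7/13 = -32/13)
((-44 - 68) + h(-10))² = ((-44 - 68) - 32/13)² = (-112 - 32/13)² = (-1488/13)² = 2214144/169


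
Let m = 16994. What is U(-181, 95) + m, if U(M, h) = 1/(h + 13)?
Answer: 1835353/108 ≈ 16994.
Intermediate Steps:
U(M, h) = 1/(13 + h)
U(-181, 95) + m = 1/(13 + 95) + 16994 = 1/108 + 16994 = 1835353/108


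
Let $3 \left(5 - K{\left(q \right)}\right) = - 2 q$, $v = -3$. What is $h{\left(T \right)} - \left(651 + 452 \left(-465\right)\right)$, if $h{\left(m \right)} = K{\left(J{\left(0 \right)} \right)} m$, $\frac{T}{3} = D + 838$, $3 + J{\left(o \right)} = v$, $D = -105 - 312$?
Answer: $210792$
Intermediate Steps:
$D = -417$
$J{\left(o \right)} = -6$ ($J{\left(o \right)} = -3 - 3 = -6$)
$K{\left(q \right)} = 5 + \frac{2 q}{3}$ ($K{\left(q \right)} = 5 - \frac{\left(-2\right) q}{3} = 5 + \frac{2 q}{3}$)
$T = 1263$ ($T = 3 \left(-417 + 838\right) = 3 \cdot 421 = 1263$)
$h{\left(m \right)} = m$ ($h{\left(m \right)} = \left(5 + \frac{2}{3} \left(-6\right)\right) m = \left(5 - 4\right) m = 1 m = m$)
$h{\left(T \right)} - \left(651 + 452 \left(-465\right)\right) = 1263 - \left(651 + 452 \left(-465\right)\right) = 1263 - \left(651 - 210180\right) = 1263 - -209529 = 1263 + 209529 = 210792$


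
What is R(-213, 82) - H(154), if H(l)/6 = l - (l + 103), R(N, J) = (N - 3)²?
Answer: 47274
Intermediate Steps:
R(N, J) = (-3 + N)²
H(l) = -618 (H(l) = 6*(l - (l + 103)) = 6*(l - (103 + l)) = 6*(l + (-103 - l)) = 6*(-103) = -618)
R(-213, 82) - H(154) = (-3 - 213)² - 1*(-618) = (-216)² + 618 = 46656 + 618 = 47274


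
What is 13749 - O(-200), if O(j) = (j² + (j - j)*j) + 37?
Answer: -26288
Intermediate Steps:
O(j) = 37 + j² (O(j) = (j² + 0*j) + 37 = (j² + 0) + 37 = j² + 37 = 37 + j²)
13749 - O(-200) = 13749 - (37 + (-200)²) = 13749 - (37 + 40000) = 13749 - 1*40037 = 13749 - 40037 = -26288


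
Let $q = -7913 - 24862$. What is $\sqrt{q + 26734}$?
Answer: $i \sqrt{6041} \approx 77.724 i$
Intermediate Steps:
$q = -32775$
$\sqrt{q + 26734} = \sqrt{-32775 + 26734} = \sqrt{-6041} = i \sqrt{6041}$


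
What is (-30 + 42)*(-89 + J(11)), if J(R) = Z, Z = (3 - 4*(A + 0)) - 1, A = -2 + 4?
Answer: -1140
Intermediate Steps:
A = 2
Z = -6 (Z = (3 - 4*(2 + 0)) - 1 = (3 - 4*2) - 1 = (3 - 8) - 1 = -5 - 1 = -6)
J(R) = -6
(-30 + 42)*(-89 + J(11)) = (-30 + 42)*(-89 - 6) = 12*(-95) = -1140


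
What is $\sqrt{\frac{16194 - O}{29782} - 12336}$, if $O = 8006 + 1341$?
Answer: $\frac{i \sqrt{10941427458710}}{29782} \approx 111.07 i$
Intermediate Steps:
$O = 9347$
$\sqrt{\frac{16194 - O}{29782} - 12336} = \sqrt{\frac{16194 - 9347}{29782} - 12336} = \sqrt{\left(16194 - 9347\right) \frac{1}{29782} - 12336} = \sqrt{6847 \cdot \frac{1}{29782} - 12336} = \sqrt{\frac{6847}{29782} - 12336} = \sqrt{- \frac{367383905}{29782}} = \frac{i \sqrt{10941427458710}}{29782}$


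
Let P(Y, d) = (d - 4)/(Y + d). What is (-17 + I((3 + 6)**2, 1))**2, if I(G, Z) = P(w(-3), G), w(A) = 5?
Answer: 1918225/7396 ≈ 259.36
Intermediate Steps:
P(Y, d) = (-4 + d)/(Y + d)
I(G, Z) = (-4 + G)/(5 + G)
(-17 + I((3 + 6)**2, 1))**2 = (-17 + (-4 + (3 + 6)**2)/(5 + (3 + 6)**2))**2 = (-17 + (-4 + 9**2)/(5 + 9**2))**2 = (-17 + (-4 + 81)/(5 + 81))**2 = (-17 + 77/86)**2 = (-1385/86)**2 = 1918225/7396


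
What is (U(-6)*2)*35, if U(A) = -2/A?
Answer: 70/3 ≈ 23.333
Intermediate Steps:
(U(-6)*2)*35 = (-2/(-6)*2)*35 = (-2*(-⅙)*2)*35 = ((⅓)*2)*35 = (⅔)*35 = 70/3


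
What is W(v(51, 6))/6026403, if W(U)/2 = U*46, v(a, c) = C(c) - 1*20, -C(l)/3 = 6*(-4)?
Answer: 4784/6026403 ≈ 0.00079384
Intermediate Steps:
C(l) = 72 (C(l) = -18*(-4) = -3*(-24) = 72)
v(a, c) = 52 (v(a, c) = 72 - 1*20 = 72 - 20 = 52)
W(U) = 92*U (W(U) = 2*(U*46) = 2*(46*U) = 92*U)
W(v(51, 6))/6026403 = (92*52)/6026403 = 4784*(1/6026403) = 4784/6026403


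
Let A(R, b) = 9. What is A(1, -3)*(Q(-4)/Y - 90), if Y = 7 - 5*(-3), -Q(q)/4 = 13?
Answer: -9144/11 ≈ -831.27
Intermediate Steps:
Q(q) = -52 (Q(q) = -4*13 = -52)
Y = 22 (Y = 7 + 15 = 22)
A(1, -3)*(Q(-4)/Y - 90) = 9*(-52/22 - 90) = 9*(-52*1/22 - 90) = 9*(-26/11 - 90) = 9*(-1016/11) = -9144/11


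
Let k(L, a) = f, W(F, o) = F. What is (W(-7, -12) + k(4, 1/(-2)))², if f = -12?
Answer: 361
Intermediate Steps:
k(L, a) = -12
(W(-7, -12) + k(4, 1/(-2)))² = (-7 - 12)² = (-19)² = 361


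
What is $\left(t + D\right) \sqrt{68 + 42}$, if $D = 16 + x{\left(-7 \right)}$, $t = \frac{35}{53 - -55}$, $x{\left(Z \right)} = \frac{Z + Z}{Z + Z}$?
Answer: $\frac{1871 \sqrt{110}}{108} \approx 181.7$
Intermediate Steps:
$x{\left(Z \right)} = 1$ ($x{\left(Z \right)} = \frac{2 Z}{2 Z} = 2 Z \frac{1}{2 Z} = 1$)
$t = \frac{35}{108}$ ($t = \frac{35}{53 + 55} = \frac{35}{108} \approx 0.32407$)
$D = 17$ ($D = 16 + 1 = 17$)
$\left(t + D\right) \sqrt{68 + 42} = \left(\frac{35}{108} + 17\right) \sqrt{68 + 42} = \frac{1871 \sqrt{110}}{108}$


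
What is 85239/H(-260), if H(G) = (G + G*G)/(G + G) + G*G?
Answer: 170478/134941 ≈ 1.2634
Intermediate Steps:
H(G) = G**2 + (G + G**2)/(2*G) (H(G) = (G + G**2)/((2*G)) + G**2 = (G + G**2)*(1/(2*G)) + G**2 = (G + G**2)/(2*G) + G**2 = G**2 + (G + G**2)/(2*G))
85239/H(-260) = 85239/(1/2 + (-260)**2 + (1/2)*(-260)) = 85239/(1/2 + 67600 - 130) = 85239/(134941/2) = 85239*(2/134941) = 170478/134941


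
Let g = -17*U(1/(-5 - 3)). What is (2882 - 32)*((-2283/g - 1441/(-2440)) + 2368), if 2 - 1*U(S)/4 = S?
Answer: 479192265165/70516 ≈ 6.7955e+6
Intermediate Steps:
U(S) = 8 - 4*S
g = -289/2 (g = -17*(8 - 4/(-5 - 3)) = -17*(8 - 4/(-8)) = -17*(8 - 4*(-⅛)) = -17*(8 + ½) = -17*17/2 = -289/2 ≈ -144.50)
(2882 - 32)*((-2283/g - 1441/(-2440)) + 2368) = (2882 - 32)*((-2283/(-289/2) - 1441/(-2440)) + 2368) = 2850*((-2283*(-2/289) - 1441*(-1/2440)) + 2368) = 2850*((4566/289 + 1441/2440) + 2368) = 2850*(11557489/705160 + 2368) = 2850*(1681376369/705160) = 479192265165/70516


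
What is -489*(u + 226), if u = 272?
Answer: -243522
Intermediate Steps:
-489*(u + 226) = -489*(272 + 226) = -489*498 = -243522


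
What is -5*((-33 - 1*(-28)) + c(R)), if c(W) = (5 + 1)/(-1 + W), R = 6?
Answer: 19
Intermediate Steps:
c(W) = 6/(-1 + W)
-5*((-33 - 1*(-28)) + c(R)) = -5*((-33 - 1*(-28)) + 6/(-1 + 6)) = -5*((-33 + 28) + 6/5) = -5*(-5 + 6*(⅕)) = -5*(-5 + 6/5) = -5*(-19/5) = 19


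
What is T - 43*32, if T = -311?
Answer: -1687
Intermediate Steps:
T - 43*32 = -311 - 43*32 = -311 - 1*1376 = -311 - 1376 = -1687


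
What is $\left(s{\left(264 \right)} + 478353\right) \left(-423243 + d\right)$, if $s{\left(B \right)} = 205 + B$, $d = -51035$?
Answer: $-227094740516$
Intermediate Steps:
$\left(s{\left(264 \right)} + 478353\right) \left(-423243 + d\right) = \left(\left(205 + 264\right) + 478353\right) \left(-423243 - 51035\right) = \left(469 + 478353\right) \left(-474278\right) = 478822 \left(-474278\right) = -227094740516$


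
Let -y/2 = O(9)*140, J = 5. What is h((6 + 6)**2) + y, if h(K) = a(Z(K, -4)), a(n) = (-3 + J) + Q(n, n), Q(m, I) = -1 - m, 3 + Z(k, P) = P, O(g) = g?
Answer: -2512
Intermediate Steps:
Z(k, P) = -3 + P
a(n) = 1 - n (a(n) = (-3 + 5) + (-1 - n) = 2 + (-1 - n) = 1 - n)
h(K) = 8 (h(K) = 1 - (-3 - 4) = 1 - 1*(-7) = 1 + 7 = 8)
y = -2520 (y = -18*140 = -2*1260 = -2520)
h((6 + 6)**2) + y = 8 - 2520 = -2512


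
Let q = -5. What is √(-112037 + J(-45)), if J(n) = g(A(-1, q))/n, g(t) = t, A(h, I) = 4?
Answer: I*√25208345/15 ≈ 334.72*I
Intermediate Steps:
J(n) = 4/n
√(-112037 + J(-45)) = √(-112037 + 4/(-45)) = √(-112037 + 4*(-1/45)) = √(-112037 - 4/45) = √(-5041669/45) = I*√25208345/15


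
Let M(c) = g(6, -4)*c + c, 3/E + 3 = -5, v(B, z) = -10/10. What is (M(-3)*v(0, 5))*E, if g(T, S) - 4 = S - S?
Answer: -45/8 ≈ -5.6250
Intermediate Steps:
v(B, z) = -1 (v(B, z) = -10*⅒ = -1)
g(T, S) = 4 (g(T, S) = 4 + (S - S) = 4 + 0 = 4)
E = -3/8 (E = 3/(-3 - 5) = 3/(-8) = 3*(-⅛) = -3/8 ≈ -0.37500)
M(c) = 5*c (M(c) = 4*c + c = 5*c)
(M(-3)*v(0, 5))*E = ((5*(-3))*(-1))*(-3/8) = -15*(-1)*(-3/8) = 15*(-3/8) = -45/8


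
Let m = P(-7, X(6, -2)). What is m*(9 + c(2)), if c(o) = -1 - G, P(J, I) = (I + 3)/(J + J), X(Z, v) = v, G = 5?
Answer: -3/14 ≈ -0.21429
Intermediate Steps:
P(J, I) = (3 + I)/(2*J) (P(J, I) = (3 + I)/((2*J)) = (3 + I)*(1/(2*J)) = (3 + I)/(2*J))
m = -1/14 (m = (½)*(3 - 2)/(-7) = (½)*(-⅐)*1 = -1/14 ≈ -0.071429)
c(o) = -6 (c(o) = -1 - 1*5 = -1 - 5 = -6)
m*(9 + c(2)) = -(9 - 6)/14 = -1/14*3 = -3/14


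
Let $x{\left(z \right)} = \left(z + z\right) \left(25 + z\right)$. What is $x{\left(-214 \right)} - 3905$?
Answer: $76987$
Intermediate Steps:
$x{\left(z \right)} = 2 z \left(25 + z\right)$
$x{\left(-214 \right)} - 3905 = 2 \left(-214\right) \left(25 - 214\right) - 3905 = 2 \left(-214\right) \left(-189\right) - 3905 = 80892 - 3905 = 76987$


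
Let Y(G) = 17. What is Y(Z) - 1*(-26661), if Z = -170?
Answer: 26678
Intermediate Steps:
Y(Z) - 1*(-26661) = 17 - 1*(-26661) = 17 + 26661 = 26678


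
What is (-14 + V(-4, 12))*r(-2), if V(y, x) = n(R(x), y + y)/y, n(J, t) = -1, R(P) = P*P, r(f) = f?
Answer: 55/2 ≈ 27.500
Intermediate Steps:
R(P) = P²
V(y, x) = -1/y
(-14 + V(-4, 12))*r(-2) = (-14 - 1/(-4))*(-2) = (-14 - 1*(-¼))*(-2) = (-14 + ¼)*(-2) = -55/4*(-2) = 55/2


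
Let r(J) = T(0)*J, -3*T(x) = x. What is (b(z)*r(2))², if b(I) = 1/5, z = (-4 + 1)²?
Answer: 0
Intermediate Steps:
T(x) = -x/3
z = 9 (z = (-3)² = 9)
b(I) = ⅕
r(J) = 0 (r(J) = (-⅓*0)*J = 0*J = 0)
(b(z)*r(2))² = ((⅕)*0)² = 0² = 0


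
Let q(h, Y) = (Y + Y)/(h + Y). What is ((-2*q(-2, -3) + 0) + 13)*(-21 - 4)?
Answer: -265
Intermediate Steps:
q(h, Y) = 2*Y/(Y + h) (q(h, Y) = (2*Y)/(Y + h) = 2*Y/(Y + h))
((-2*q(-2, -3) + 0) + 13)*(-21 - 4) = ((-4*(-3)/(-3 - 2) + 0) + 13)*(-21 - 4) = ((-4*(-3)/(-5) + 0) + 13)*(-25) = ((-4*(-3)*(-1)/5 + 0) + 13)*(-25) = ((-2*6/5 + 0) + 13)*(-25) = ((-12/5 + 0) + 13)*(-25) = (-12/5 + 13)*(-25) = (53/5)*(-25) = -265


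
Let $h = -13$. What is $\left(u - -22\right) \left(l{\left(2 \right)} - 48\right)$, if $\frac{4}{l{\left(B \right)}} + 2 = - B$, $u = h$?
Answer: $-441$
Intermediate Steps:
$u = -13$
$l{\left(B \right)} = \frac{4}{-2 - B}$
$\left(u - -22\right) \left(l{\left(2 \right)} - 48\right) = \left(-13 - -22\right) \left(- \frac{4}{2 + 2} - 48\right) = \left(-13 + 22\right) \left(- \frac{4}{4} - 48\right) = 9 \left(\left(-4\right) \frac{1}{4} - 48\right) = 9 \left(-1 - 48\right) = 9 \left(-49\right) = -441$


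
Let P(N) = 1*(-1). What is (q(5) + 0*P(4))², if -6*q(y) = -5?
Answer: 25/36 ≈ 0.69444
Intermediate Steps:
P(N) = -1
q(y) = ⅚ (q(y) = -⅙*(-5) = ⅚)
(q(5) + 0*P(4))² = (⅚ + 0*(-1))² = (⅚ + 0)² = (⅚)² = 25/36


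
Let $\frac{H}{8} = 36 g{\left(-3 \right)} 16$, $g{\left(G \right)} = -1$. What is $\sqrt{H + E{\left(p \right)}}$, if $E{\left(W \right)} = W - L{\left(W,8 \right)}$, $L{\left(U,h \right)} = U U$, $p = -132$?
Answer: $2 i \sqrt{5541} \approx 148.88 i$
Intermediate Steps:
$L{\left(U,h \right)} = U^{2}$
$H = -4608$ ($H = 8 \cdot 36 \left(-1\right) 16 = 8 \left(\left(-36\right) 16\right) = 8 \left(-576\right) = -4608$)
$E{\left(W \right)} = W - W^{2}$
$\sqrt{H + E{\left(p \right)}} = \sqrt{-4608 - 132 \left(1 - -132\right)} = \sqrt{-4608 - 132 \left(1 + 132\right)} = \sqrt{-4608 - 17556} = \sqrt{-22164} = 2 i \sqrt{5541}$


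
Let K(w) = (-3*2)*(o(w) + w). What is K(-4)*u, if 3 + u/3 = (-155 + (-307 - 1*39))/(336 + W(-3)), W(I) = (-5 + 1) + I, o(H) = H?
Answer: -214272/329 ≈ -651.28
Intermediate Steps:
K(w) = -12*w (K(w) = (-3*2)*(w + w) = -12*w)
W(I) = -4 + I
u = -4464/329 (u = -9 + 3*((-155 + (-307 - 1*39))/(336 + (-4 - 3))) = -9 + 3*((-155 + (-307 - 39))/(336 - 7)) = -9 + 3*((-155 - 346)/329) = -9 + 3*(-501*1/329) = -9 + 3*(-501/329) = -9 - 1503/329 = -4464/329 ≈ -13.568)
K(-4)*u = -12*(-4)*(-4464/329) = 48*(-4464/329) = -214272/329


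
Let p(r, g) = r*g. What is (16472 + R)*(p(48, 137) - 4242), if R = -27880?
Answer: -26626272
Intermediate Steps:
p(r, g) = g*r
(16472 + R)*(p(48, 137) - 4242) = (16472 - 27880)*(137*48 - 4242) = -11408*(6576 - 4242) = -11408*2334 = -26626272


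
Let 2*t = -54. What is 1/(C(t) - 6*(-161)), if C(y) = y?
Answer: 1/939 ≈ 0.0010650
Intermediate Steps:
t = -27 (t = (½)*(-54) = -27)
1/(C(t) - 6*(-161)) = 1/(-27 - 6*(-161)) = 1/(-27 + 966) = 1/939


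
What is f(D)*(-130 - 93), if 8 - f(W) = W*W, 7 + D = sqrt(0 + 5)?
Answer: 10258 - 3122*sqrt(5) ≈ 3277.0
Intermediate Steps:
D = -7 + sqrt(5) (D = -7 + sqrt(0 + 5) = -7 + sqrt(5) ≈ -4.7639)
f(W) = 8 - W**2 (f(W) = 8 - W*W = 8 - W**2)
f(D)*(-130 - 93) = (8 - (-7 + sqrt(5))**2)*(-130 - 93) = (8 - (-7 + sqrt(5))**2)*(-223) = -1784 + 223*(-7 + sqrt(5))**2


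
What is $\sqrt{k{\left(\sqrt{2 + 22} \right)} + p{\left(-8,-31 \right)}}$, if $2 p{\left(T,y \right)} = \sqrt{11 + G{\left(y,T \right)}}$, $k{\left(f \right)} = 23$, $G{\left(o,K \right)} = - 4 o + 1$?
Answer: $\sqrt{23 + \sqrt{34}} \approx 5.3694$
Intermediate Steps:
$G{\left(o,K \right)} = 1 - 4 o$
$p{\left(T,y \right)} = \frac{\sqrt{12 - 4 y}}{2}$ ($p{\left(T,y \right)} = \frac{\sqrt{11 - \left(-1 + 4 y\right)}}{2} = \frac{\sqrt{12 - 4 y}}{2}$)
$\sqrt{k{\left(\sqrt{2 + 22} \right)} + p{\left(-8,-31 \right)}} = \sqrt{23 + \sqrt{3 - -31}} = \sqrt{23 + \sqrt{3 + 31}} = \sqrt{23 + \sqrt{34}}$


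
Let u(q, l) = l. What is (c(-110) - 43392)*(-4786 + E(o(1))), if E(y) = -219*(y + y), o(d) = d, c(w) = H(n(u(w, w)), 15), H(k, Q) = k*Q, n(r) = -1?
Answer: 226758168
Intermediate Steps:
H(k, Q) = Q*k
c(w) = -15 (c(w) = 15*(-1) = -15)
E(y) = -438*y
(c(-110) - 43392)*(-4786 + E(o(1))) = (-15 - 43392)*(-4786 - 438*1) = -43407*(-4786 - 438) = -43407*(-5224) = 226758168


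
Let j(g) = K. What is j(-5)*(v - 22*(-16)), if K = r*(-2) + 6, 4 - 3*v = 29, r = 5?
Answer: -4124/3 ≈ -1374.7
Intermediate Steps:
v = -25/3 (v = 4/3 - 1/3*29 = 4/3 - 29/3 = -25/3 ≈ -8.3333)
K = -4 (K = 5*(-2) + 6 = -10 + 6 = -4)
j(g) = -4
j(-5)*(v - 22*(-16)) = -4*(-25/3 - 22*(-16)) = -4*(-25/3 + 352) = -4*1031/3 = -4124/3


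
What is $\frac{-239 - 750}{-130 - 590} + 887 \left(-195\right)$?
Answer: $- \frac{124533811}{720} \approx -1.7296 \cdot 10^{5}$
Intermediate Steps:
$\frac{-239 - 750}{-130 - 590} + 887 \left(-195\right) = - \frac{989}{-720} - 172965 = \left(-989\right) \left(- \frac{1}{720}\right) - 172965 = \frac{989}{720} - 172965 = - \frac{124533811}{720}$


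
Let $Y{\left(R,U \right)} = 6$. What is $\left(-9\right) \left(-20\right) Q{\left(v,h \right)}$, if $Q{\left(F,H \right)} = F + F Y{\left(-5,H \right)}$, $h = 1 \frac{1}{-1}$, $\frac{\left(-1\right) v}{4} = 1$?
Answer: $-5040$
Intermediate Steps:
$v = -4$ ($v = \left(-4\right) 1 = -4$)
$h = -1$ ($h = 1 \left(-1\right) = -1$)
$Q{\left(F,H \right)} = 7 F$ ($Q{\left(F,H \right)} = F + F 6 = F + 6 F = 7 F$)
$\left(-9\right) \left(-20\right) Q{\left(v,h \right)} = \left(-9\right) \left(-20\right) 7 \left(-4\right) = 180 \left(-28\right) = -5040$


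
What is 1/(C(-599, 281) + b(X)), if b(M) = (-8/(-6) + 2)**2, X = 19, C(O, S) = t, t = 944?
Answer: 9/8596 ≈ 0.0010470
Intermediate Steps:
C(O, S) = 944
b(M) = 100/9 (b(M) = (-8*(-1/6) + 2)**2 = (4/3 + 2)**2 = (10/3)**2 = 100/9)
1/(C(-599, 281) + b(X)) = 1/(944 + 100/9) = 1/(8596/9) = 9/8596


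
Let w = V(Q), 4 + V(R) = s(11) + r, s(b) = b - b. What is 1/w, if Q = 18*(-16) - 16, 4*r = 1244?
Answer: 1/307 ≈ 0.0032573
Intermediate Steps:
r = 311 (r = (¼)*1244 = 311)
s(b) = 0
Q = -304 (Q = -288 - 16 = -304)
V(R) = 307 (V(R) = -4 + (0 + 311) = -4 + 311 = 307)
w = 307
1/w = 1/307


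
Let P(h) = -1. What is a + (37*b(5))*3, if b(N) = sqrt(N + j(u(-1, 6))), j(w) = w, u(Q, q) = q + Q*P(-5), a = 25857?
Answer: 25857 + 222*sqrt(3) ≈ 26242.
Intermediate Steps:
u(Q, q) = q - Q (u(Q, q) = q + Q*(-1) = q - Q)
b(N) = sqrt(7 + N) (b(N) = sqrt(N + (6 - 1*(-1))) = sqrt(N + (6 + 1)) = sqrt(N + 7) = sqrt(7 + N))
a + (37*b(5))*3 = 25857 + (37*sqrt(7 + 5))*3 = 25857 + (37*sqrt(12))*3 = 25857 + (37*(2*sqrt(3)))*3 = 25857 + (74*sqrt(3))*3 = 25857 + 222*sqrt(3)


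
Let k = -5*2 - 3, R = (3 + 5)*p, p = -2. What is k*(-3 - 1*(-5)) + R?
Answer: -42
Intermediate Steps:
R = -16 (R = (3 + 5)*(-2) = 8*(-2) = -16)
k = -13 (k = -10 - 3 = -13)
k*(-3 - 1*(-5)) + R = -13*(-3 - 1*(-5)) - 16 = -13*(-3 + 5) - 16 = -13*2 - 16 = -26 - 16 = -42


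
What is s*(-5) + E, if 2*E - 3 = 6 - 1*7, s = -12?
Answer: 61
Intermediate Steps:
E = 1 (E = 3/2 + (6 - 1*7)/2 = 3/2 + (6 - 7)/2 = 3/2 + (½)*(-1) = 3/2 - ½ = 1)
s*(-5) + E = -12*(-5) + 1 = 60 + 1 = 61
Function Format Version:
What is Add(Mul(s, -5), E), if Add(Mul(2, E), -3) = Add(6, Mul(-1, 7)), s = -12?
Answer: 61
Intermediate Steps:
E = 1 (E = Add(Rational(3, 2), Mul(Rational(1, 2), Add(6, Mul(-1, 7)))) = Add(Rational(3, 2), Mul(Rational(1, 2), Add(6, -7))) = Add(Rational(3, 2), Mul(Rational(1, 2), -1)) = Add(Rational(3, 2), Rational(-1, 2)) = 1)
Add(Mul(s, -5), E) = Add(Mul(-12, -5), 1) = Add(60, 1) = 61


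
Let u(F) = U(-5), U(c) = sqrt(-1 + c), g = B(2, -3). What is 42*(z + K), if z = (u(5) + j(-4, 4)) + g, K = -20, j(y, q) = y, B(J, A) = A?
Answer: -1134 + 42*I*sqrt(6) ≈ -1134.0 + 102.88*I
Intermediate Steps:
g = -3
u(F) = I*sqrt(6) (u(F) = sqrt(-1 - 5) = sqrt(-6) = I*sqrt(6))
z = -7 + I*sqrt(6) (z = (I*sqrt(6) - 4) - 3 = (-4 + I*sqrt(6)) - 3 = -7 + I*sqrt(6) ≈ -7.0 + 2.4495*I)
42*(z + K) = 42*((-7 + I*sqrt(6)) - 20) = 42*(-27 + I*sqrt(6)) = -1134 + 42*I*sqrt(6)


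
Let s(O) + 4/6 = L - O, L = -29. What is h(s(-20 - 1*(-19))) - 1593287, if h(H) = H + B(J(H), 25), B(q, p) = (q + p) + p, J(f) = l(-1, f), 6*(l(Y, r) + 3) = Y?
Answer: -9559613/6 ≈ -1.5933e+6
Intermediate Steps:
l(Y, r) = -3 + Y/6
J(f) = -19/6 (J(f) = -3 + (⅙)*(-1) = -3 - ⅙ = -19/6)
B(q, p) = q + 2*p (B(q, p) = (p + q) + p = q + 2*p)
s(O) = -89/3 - O (s(O) = -⅔ + (-29 - O) = -89/3 - O)
h(H) = 281/6 + H (h(H) = H + (-19/6 + 2*25) = H + (-19/6 + 50) = H + 281/6 = 281/6 + H)
h(s(-20 - 1*(-19))) - 1593287 = (281/6 + (-89/3 - (-20 - 1*(-19)))) - 1593287 = (281/6 + (-89/3 - (-20 + 19))) - 1593287 = (281/6 + (-89/3 - 1*(-1))) - 1593287 = (281/6 + (-89/3 + 1)) - 1593287 = (281/6 - 86/3) - 1593287 = 109/6 - 1593287 = -9559613/6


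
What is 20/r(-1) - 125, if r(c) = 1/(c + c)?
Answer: -165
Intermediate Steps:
r(c) = 1/(2*c)
20/r(-1) - 125 = 20/((½)/(-1)) - 125 = 20/((½)*(-1)) - 125 = 20/(-½) - 125 = -2*20 - 125 = -40 - 125 = -165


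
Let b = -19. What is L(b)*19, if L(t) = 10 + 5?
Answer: 285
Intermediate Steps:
L(t) = 15
L(b)*19 = 15*19 = 285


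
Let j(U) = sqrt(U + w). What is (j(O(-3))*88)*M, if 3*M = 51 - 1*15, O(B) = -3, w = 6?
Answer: 1056*sqrt(3) ≈ 1829.0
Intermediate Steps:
j(U) = sqrt(6 + U) (j(U) = sqrt(U + 6) = sqrt(6 + U))
M = 12 (M = (51 - 1*15)/3 = (51 - 15)/3 = (1/3)*36 = 12)
(j(O(-3))*88)*M = (sqrt(6 - 3)*88)*12 = (sqrt(3)*88)*12 = (88*sqrt(3))*12 = 1056*sqrt(3)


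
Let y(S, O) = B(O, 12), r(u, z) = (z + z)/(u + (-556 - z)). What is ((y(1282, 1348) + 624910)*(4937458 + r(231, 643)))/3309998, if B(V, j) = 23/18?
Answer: 8960211726330229/9612234192 ≈ 9.3217e+5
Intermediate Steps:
B(V, j) = 23/18 (B(V, j) = 23*(1/18) = 23/18)
r(u, z) = 2*z/(-556 + u - z) (r(u, z) = (2*z)/(-556 + u - z) = 2*z/(-556 + u - z))
y(S, O) = 23/18
((y(1282, 1348) + 624910)*(4937458 + r(231, 643)))/3309998 = ((23/18 + 624910)*(4937458 - 2*643/(556 + 643 - 1*231)))/3309998 = (11248403*(4937458 - 2*643/(556 + 643 - 231))/18)*(1/3309998) = (11248403*(4937458 - 2*643/968)/18)*(1/3309998) = (11248403*(4937458 - 2*643*1/968)/18)*(1/3309998) = (11248403*(4937458 - 643/484)/18)*(1/3309998) = ((11248403/18)*(2389729029/484))*(1/3309998) = (8960211726330229/2904)*(1/3309998) = 8960211726330229/9612234192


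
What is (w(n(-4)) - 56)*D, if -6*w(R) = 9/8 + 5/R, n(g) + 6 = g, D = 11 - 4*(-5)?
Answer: -83483/48 ≈ -1739.2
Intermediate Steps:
D = 31 (D = 11 + 20 = 31)
n(g) = -6 + g
w(R) = -3/16 - 5/(6*R) (w(R) = -(9/8 + 5/R)/6 = -3/16 - 5/(6*R))
(w(n(-4)) - 56)*D = ((-40 - 9*(-6 - 4))/(48*(-6 - 4)) - 56)*31 = ((1/48)*(-40 - 9*(-10))/(-10) - 56)*31 = ((1/48)*(-1/10)*(-40 + 90) - 56)*31 = ((1/48)*(-1/10)*50 - 56)*31 = (-5/48 - 56)*31 = -2693/48*31 = -83483/48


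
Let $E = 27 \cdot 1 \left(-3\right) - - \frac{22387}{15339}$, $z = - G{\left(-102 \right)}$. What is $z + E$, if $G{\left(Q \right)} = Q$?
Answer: $\frac{344506}{15339} \approx 22.459$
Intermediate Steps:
$z = 102$ ($z = \left(-1\right) \left(-102\right) = 102$)
$E = - \frac{1220072}{15339}$ ($E = 27 \left(-3\right) - \left(-22387\right) \frac{1}{15339} = -81 - - \frac{22387}{15339} = -81 + \frac{22387}{15339} = - \frac{1220072}{15339} \approx -79.541$)
$z + E = 102 - \frac{1220072}{15339} = \frac{344506}{15339}$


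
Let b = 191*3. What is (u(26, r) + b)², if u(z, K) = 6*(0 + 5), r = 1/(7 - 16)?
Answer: 363609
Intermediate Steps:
r = -⅑ (r = 1/(-9) = -⅑ ≈ -0.11111)
b = 573
u(z, K) = 30 (u(z, K) = 6*5 = 30)
(u(26, r) + b)² = (30 + 573)² = 603² = 363609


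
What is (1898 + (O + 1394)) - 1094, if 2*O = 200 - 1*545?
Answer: 4051/2 ≈ 2025.5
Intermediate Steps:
O = -345/2 (O = (200 - 1*545)/2 = (200 - 545)/2 = (1/2)*(-345) = -345/2 ≈ -172.50)
(1898 + (O + 1394)) - 1094 = (1898 + (-345/2 + 1394)) - 1094 = (1898 + 2443/2) - 1094 = 6239/2 - 1094 = 4051/2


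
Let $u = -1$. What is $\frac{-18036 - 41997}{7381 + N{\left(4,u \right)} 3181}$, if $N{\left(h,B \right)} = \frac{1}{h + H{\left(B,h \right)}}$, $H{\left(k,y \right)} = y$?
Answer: $- \frac{160088}{20743} \approx -7.7177$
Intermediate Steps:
$N{\left(h,B \right)} = \frac{1}{2 h}$ ($N{\left(h,B \right)} = \frac{1}{h + h} = \frac{1}{2 h}$)
$\frac{-18036 - 41997}{7381 + N{\left(4,u \right)} 3181} = \frac{-18036 - 41997}{7381 + \frac{1}{2 \cdot 4} \cdot 3181} = - \frac{60033}{7381 + \frac{1}{2} \cdot \frac{1}{4} \cdot 3181} = - \frac{60033}{7381 + \frac{1}{8} \cdot 3181} = - \frac{60033}{7381 + \frac{3181}{8}} = - \frac{60033}{\frac{62229}{8}} = \left(-60033\right) \frac{8}{62229} = - \frac{160088}{20743}$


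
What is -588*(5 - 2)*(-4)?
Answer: 7056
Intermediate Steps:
-588*(5 - 2)*(-4) = -1764*(-4) = -588*(-12) = 7056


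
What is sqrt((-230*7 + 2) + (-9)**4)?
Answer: sqrt(4953) ≈ 70.378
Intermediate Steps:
sqrt((-230*7 + 2) + (-9)**4) = sqrt((-46*35 + 2) + 6561) = sqrt((-1610 + 2) + 6561) = sqrt(-1608 + 6561) = sqrt(4953)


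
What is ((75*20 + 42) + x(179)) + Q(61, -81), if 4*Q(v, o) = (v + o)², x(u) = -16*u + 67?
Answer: -1155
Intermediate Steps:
x(u) = 67 - 16*u
Q(v, o) = (o + v)²/4 (Q(v, o) = (v + o)²/4 = (o + v)²/4)
((75*20 + 42) + x(179)) + Q(61, -81) = ((75*20 + 42) + (67 - 16*179)) + (-81 + 61)²/4 = ((1500 + 42) + (67 - 2864)) + (¼)*(-20)² = (1542 - 2797) + (¼)*400 = -1255 + 100 = -1155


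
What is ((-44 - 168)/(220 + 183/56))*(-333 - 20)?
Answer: 4190816/12503 ≈ 335.18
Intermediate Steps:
((-44 - 168)/(220 + 183/56))*(-333 - 20) = -212/(220 + 183*(1/56))*(-353) = -212/(220 + 183/56)*(-353) = -212/12503/56*(-353) = -212*56/12503*(-353) = -11872/12503*(-353) = 4190816/12503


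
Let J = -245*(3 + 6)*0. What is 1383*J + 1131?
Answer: 1131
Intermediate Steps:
J = 0 (J = -2205*0 = -245*0 = 0)
1383*J + 1131 = 1383*0 + 1131 = 0 + 1131 = 1131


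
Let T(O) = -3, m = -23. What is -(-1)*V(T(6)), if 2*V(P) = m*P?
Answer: 69/2 ≈ 34.500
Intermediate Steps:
V(P) = -23*P/2 (V(P) = (-23*P)/2 = -23*P/2)
-(-1)*V(T(6)) = -(-1)*(-23/2*(-3)) = -(-1)*69/2 = -1*(-69/2) = 69/2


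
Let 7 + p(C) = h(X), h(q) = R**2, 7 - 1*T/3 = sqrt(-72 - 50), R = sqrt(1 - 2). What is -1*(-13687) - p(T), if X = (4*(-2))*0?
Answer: 13695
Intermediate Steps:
R = I (R = sqrt(-1) = I ≈ 1.0*I)
T = 21 - 3*I*sqrt(122) (T = 21 - 3*sqrt(-72 - 50) = 21 - 3*I*sqrt(122) ≈ 21.0 - 33.136*I)
X = 0 (X = -8*0 = 0)
h(q) = -1 (h(q) = I**2 = -1)
p(C) = -8 (p(C) = -7 - 1 = -8)
-1*(-13687) - p(T) = -1*(-13687) - 1*(-8) = 13687 + 8 = 13695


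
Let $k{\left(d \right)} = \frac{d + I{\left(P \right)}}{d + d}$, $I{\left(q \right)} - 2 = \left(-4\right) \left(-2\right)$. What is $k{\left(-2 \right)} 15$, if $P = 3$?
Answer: $-30$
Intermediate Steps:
$I{\left(q \right)} = 10$ ($I{\left(q \right)} = 2 - -8 = 2 + 8 = 10$)
$k{\left(d \right)} = \frac{10 + d}{2 d}$ ($k{\left(d \right)} = \frac{d + 10}{d + d} = \frac{10 + d}{2 d}$)
$k{\left(-2 \right)} 15 = \frac{10 - 2}{2 \left(-2\right)} 15 = \frac{1}{2} \left(- \frac{1}{2}\right) 8 \cdot 15 = \left(-2\right) 15 = -30$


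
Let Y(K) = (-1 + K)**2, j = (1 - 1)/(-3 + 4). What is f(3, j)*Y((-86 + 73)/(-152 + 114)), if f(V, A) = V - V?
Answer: 0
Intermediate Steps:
j = 0 (j = 0/1 = 0*1 = 0)
f(V, A) = 0
f(3, j)*Y((-86 + 73)/(-152 + 114)) = 0*(-1 + (-86 + 73)/(-152 + 114))**2 = 0*(-1 - 13/(-38))**2 = 0*(-1 - 13*(-1/38))**2 = 0*(-1 + 13/38)**2 = 0*(-25/38)**2 = 0*(625/1444) = 0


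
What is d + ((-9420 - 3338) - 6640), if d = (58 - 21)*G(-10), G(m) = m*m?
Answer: -15698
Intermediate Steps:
G(m) = m²
d = 3700 (d = (58 - 21)*(-10)² = 37*100 = 3700)
d + ((-9420 - 3338) - 6640) = 3700 + ((-9420 - 3338) - 6640) = 3700 + (-12758 - 6640) = 3700 - 19398 = -15698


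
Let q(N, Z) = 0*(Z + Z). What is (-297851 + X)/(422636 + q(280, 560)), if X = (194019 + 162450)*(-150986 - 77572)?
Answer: -81474139553/422636 ≈ -1.9278e+5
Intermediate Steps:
X = -81473841702 (X = 356469*(-228558) = -81473841702)
q(N, Z) = 0 (q(N, Z) = 0*(2*Z) = 0)
(-297851 + X)/(422636 + q(280, 560)) = (-297851 - 81473841702)/(422636 + 0) = -81474139553/422636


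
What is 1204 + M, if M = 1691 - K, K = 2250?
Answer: 645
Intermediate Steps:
M = -559 (M = 1691 - 1*2250 = 1691 - 2250 = -559)
1204 + M = 1204 - 559 = 645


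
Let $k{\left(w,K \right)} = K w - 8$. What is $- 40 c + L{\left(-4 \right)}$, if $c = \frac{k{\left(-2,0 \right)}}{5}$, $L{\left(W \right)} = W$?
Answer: $60$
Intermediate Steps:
$k{\left(w,K \right)} = -8 + K w$
$c = - \frac{8}{5}$ ($c = \frac{-8 + 0 \left(-2\right)}{5} = \left(-8 + 0\right) \frac{1}{5} = \left(-8\right) \frac{1}{5} = - \frac{8}{5} \approx -1.6$)
$- 40 c + L{\left(-4 \right)} = \left(-40\right) \left(- \frac{8}{5}\right) - 4 = 64 - 4 = 60$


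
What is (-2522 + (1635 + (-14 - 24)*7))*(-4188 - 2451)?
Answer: 7654767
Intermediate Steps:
(-2522 + (1635 + (-14 - 24)*7))*(-4188 - 2451) = (-2522 + (1635 - 38*7))*(-6639) = (-2522 + (1635 - 266))*(-6639) = (-2522 + 1369)*(-6639) = -1153*(-6639) = 7654767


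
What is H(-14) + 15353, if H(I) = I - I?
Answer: 15353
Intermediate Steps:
H(I) = 0
H(-14) + 15353 = 0 + 15353 = 15353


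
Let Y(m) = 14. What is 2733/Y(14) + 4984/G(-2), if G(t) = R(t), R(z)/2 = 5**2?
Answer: 103213/350 ≈ 294.89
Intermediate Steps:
R(z) = 50 (R(z) = 2*5**2 = 2*25 = 50)
G(t) = 50
2733/Y(14) + 4984/G(-2) = 2733/14 + 4984/50 = 2733*(1/14) + 4984*(1/50) = 2733/14 + 2492/25 = 103213/350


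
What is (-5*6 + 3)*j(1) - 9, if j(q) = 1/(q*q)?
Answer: -36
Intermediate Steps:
j(q) = q⁻² (j(q) = 1/(q²) = q⁻²)
(-5*6 + 3)*j(1) - 9 = (-5*6 + 3)/1² - 9 = (-30 + 3)*1 - 9 = -27*1 - 9 = -27 - 9 = -36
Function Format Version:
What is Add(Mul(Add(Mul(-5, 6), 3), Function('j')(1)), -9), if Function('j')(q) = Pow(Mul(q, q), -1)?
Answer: -36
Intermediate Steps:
Function('j')(q) = Pow(q, -2) (Function('j')(q) = Pow(Pow(q, 2), -1) = Pow(q, -2))
Add(Mul(Add(Mul(-5, 6), 3), Function('j')(1)), -9) = Add(Mul(Add(Mul(-5, 6), 3), Pow(1, -2)), -9) = Add(Mul(Add(-30, 3), 1), -9) = Add(Mul(-27, 1), -9) = Add(-27, -9) = -36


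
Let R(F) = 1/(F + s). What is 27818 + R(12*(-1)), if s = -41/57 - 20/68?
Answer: 350784011/12610 ≈ 27818.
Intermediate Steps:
s = -982/969 (s = -41*1/57 - 20*1/68 = -41/57 - 5/17 = -982/969 ≈ -1.0134)
R(F) = 1/(-982/969 + F) (R(F) = 1/(F - 982/969) = 1/(-982/969 + F))
27818 + R(12*(-1)) = 27818 + 969/(-982 + 969*(12*(-1))) = 27818 + 969/(-982 + 969*(-12)) = 27818 + 969/(-982 - 11628) = 27818 + 969/(-12610) = 27818 + 969*(-1/12610) = 27818 - 969/12610 = 350784011/12610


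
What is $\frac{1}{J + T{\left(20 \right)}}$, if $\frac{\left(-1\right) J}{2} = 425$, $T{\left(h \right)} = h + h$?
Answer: $- \frac{1}{810} \approx -0.0012346$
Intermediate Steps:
$T{\left(h \right)} = 2 h$
$J = -850$ ($J = \left(-2\right) 425 = -850$)
$\frac{1}{J + T{\left(20 \right)}} = \frac{1}{-850 + 2 \cdot 20} = \frac{1}{-850 + 40} = \frac{1}{-810} = - \frac{1}{810}$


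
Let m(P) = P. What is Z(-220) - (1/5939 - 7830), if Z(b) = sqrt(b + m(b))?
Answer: 46502369/5939 + 2*I*sqrt(110) ≈ 7830.0 + 20.976*I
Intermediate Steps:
Z(b) = sqrt(2)*sqrt(b) (Z(b) = sqrt(b + b) = sqrt(2*b) = sqrt(2)*sqrt(b))
Z(-220) - (1/5939 - 7830) = sqrt(2)*sqrt(-220) - (1/5939 - 7830) = sqrt(2)*(2*I*sqrt(55)) - (1/5939 - 7830) = 2*I*sqrt(110) - 1*(-46502369/5939) = 2*I*sqrt(110) + 46502369/5939 = 46502369/5939 + 2*I*sqrt(110)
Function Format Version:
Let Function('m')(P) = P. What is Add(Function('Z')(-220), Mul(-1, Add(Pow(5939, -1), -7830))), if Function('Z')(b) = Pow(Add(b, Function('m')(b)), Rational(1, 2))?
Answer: Add(Rational(46502369, 5939), Mul(2, I, Pow(110, Rational(1, 2)))) ≈ Add(7830.0, Mul(20.976, I))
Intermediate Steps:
Function('Z')(b) = Mul(Pow(2, Rational(1, 2)), Pow(b, Rational(1, 2))) (Function('Z')(b) = Pow(Add(b, b), Rational(1, 2)) = Pow(Mul(2, b), Rational(1, 2)) = Mul(Pow(2, Rational(1, 2)), Pow(b, Rational(1, 2))))
Add(Function('Z')(-220), Mul(-1, Add(Pow(5939, -1), -7830))) = Add(Mul(Pow(2, Rational(1, 2)), Pow(-220, Rational(1, 2))), Mul(-1, Add(Pow(5939, -1), -7830))) = Add(Mul(Pow(2, Rational(1, 2)), Mul(2, I, Pow(55, Rational(1, 2)))), Mul(-1, Add(Rational(1, 5939), -7830))) = Add(Mul(2, I, Pow(110, Rational(1, 2))), Mul(-1, Rational(-46502369, 5939))) = Add(Mul(2, I, Pow(110, Rational(1, 2))), Rational(46502369, 5939)) = Add(Rational(46502369, 5939), Mul(2, I, Pow(110, Rational(1, 2))))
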